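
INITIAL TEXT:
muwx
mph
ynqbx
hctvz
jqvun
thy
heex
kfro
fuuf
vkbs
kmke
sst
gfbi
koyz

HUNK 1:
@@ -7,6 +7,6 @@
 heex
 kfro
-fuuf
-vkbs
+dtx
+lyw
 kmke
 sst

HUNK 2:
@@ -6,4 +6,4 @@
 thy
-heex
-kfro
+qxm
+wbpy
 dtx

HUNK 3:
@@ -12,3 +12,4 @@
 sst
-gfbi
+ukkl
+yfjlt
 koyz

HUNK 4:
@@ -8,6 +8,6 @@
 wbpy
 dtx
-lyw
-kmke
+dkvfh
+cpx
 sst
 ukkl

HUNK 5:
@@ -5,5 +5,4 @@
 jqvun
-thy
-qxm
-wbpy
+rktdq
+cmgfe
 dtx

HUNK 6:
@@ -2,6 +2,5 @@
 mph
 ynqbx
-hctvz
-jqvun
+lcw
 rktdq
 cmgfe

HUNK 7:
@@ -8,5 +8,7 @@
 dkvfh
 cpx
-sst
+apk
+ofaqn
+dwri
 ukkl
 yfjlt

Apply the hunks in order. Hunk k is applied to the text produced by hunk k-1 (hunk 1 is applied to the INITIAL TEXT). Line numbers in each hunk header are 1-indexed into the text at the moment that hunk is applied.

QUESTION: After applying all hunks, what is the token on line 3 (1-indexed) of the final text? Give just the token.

Answer: ynqbx

Derivation:
Hunk 1: at line 7 remove [fuuf,vkbs] add [dtx,lyw] -> 14 lines: muwx mph ynqbx hctvz jqvun thy heex kfro dtx lyw kmke sst gfbi koyz
Hunk 2: at line 6 remove [heex,kfro] add [qxm,wbpy] -> 14 lines: muwx mph ynqbx hctvz jqvun thy qxm wbpy dtx lyw kmke sst gfbi koyz
Hunk 3: at line 12 remove [gfbi] add [ukkl,yfjlt] -> 15 lines: muwx mph ynqbx hctvz jqvun thy qxm wbpy dtx lyw kmke sst ukkl yfjlt koyz
Hunk 4: at line 8 remove [lyw,kmke] add [dkvfh,cpx] -> 15 lines: muwx mph ynqbx hctvz jqvun thy qxm wbpy dtx dkvfh cpx sst ukkl yfjlt koyz
Hunk 5: at line 5 remove [thy,qxm,wbpy] add [rktdq,cmgfe] -> 14 lines: muwx mph ynqbx hctvz jqvun rktdq cmgfe dtx dkvfh cpx sst ukkl yfjlt koyz
Hunk 6: at line 2 remove [hctvz,jqvun] add [lcw] -> 13 lines: muwx mph ynqbx lcw rktdq cmgfe dtx dkvfh cpx sst ukkl yfjlt koyz
Hunk 7: at line 8 remove [sst] add [apk,ofaqn,dwri] -> 15 lines: muwx mph ynqbx lcw rktdq cmgfe dtx dkvfh cpx apk ofaqn dwri ukkl yfjlt koyz
Final line 3: ynqbx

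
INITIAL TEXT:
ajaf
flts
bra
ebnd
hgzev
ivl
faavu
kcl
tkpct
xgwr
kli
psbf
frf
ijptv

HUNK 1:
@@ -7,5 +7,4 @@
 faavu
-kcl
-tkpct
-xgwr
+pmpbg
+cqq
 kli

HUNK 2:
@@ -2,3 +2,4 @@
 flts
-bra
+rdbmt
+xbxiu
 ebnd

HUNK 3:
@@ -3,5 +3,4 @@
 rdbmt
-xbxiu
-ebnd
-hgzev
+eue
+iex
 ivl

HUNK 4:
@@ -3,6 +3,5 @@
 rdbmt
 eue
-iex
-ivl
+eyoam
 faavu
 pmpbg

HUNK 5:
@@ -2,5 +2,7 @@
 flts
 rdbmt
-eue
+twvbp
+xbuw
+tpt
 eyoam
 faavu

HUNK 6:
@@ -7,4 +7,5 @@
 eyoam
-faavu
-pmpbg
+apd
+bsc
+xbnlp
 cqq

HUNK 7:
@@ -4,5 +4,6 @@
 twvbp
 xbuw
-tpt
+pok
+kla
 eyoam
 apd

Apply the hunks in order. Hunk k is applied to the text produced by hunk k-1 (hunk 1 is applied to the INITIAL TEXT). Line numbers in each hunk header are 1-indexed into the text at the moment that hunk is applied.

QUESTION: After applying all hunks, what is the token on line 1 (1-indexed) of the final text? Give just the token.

Hunk 1: at line 7 remove [kcl,tkpct,xgwr] add [pmpbg,cqq] -> 13 lines: ajaf flts bra ebnd hgzev ivl faavu pmpbg cqq kli psbf frf ijptv
Hunk 2: at line 2 remove [bra] add [rdbmt,xbxiu] -> 14 lines: ajaf flts rdbmt xbxiu ebnd hgzev ivl faavu pmpbg cqq kli psbf frf ijptv
Hunk 3: at line 3 remove [xbxiu,ebnd,hgzev] add [eue,iex] -> 13 lines: ajaf flts rdbmt eue iex ivl faavu pmpbg cqq kli psbf frf ijptv
Hunk 4: at line 3 remove [iex,ivl] add [eyoam] -> 12 lines: ajaf flts rdbmt eue eyoam faavu pmpbg cqq kli psbf frf ijptv
Hunk 5: at line 2 remove [eue] add [twvbp,xbuw,tpt] -> 14 lines: ajaf flts rdbmt twvbp xbuw tpt eyoam faavu pmpbg cqq kli psbf frf ijptv
Hunk 6: at line 7 remove [faavu,pmpbg] add [apd,bsc,xbnlp] -> 15 lines: ajaf flts rdbmt twvbp xbuw tpt eyoam apd bsc xbnlp cqq kli psbf frf ijptv
Hunk 7: at line 4 remove [tpt] add [pok,kla] -> 16 lines: ajaf flts rdbmt twvbp xbuw pok kla eyoam apd bsc xbnlp cqq kli psbf frf ijptv
Final line 1: ajaf

Answer: ajaf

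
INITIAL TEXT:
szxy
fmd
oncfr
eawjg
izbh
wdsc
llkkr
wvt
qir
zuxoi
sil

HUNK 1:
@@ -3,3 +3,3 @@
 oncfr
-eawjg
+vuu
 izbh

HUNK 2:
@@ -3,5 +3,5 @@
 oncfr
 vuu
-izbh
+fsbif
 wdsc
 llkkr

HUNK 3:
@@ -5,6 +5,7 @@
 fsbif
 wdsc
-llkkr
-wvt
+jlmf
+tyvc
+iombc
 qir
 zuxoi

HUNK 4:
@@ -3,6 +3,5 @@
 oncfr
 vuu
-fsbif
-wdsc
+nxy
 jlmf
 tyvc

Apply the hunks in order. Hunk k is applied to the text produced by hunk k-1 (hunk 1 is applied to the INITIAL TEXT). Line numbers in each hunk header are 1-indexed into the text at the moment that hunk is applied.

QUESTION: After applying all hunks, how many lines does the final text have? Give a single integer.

Hunk 1: at line 3 remove [eawjg] add [vuu] -> 11 lines: szxy fmd oncfr vuu izbh wdsc llkkr wvt qir zuxoi sil
Hunk 2: at line 3 remove [izbh] add [fsbif] -> 11 lines: szxy fmd oncfr vuu fsbif wdsc llkkr wvt qir zuxoi sil
Hunk 3: at line 5 remove [llkkr,wvt] add [jlmf,tyvc,iombc] -> 12 lines: szxy fmd oncfr vuu fsbif wdsc jlmf tyvc iombc qir zuxoi sil
Hunk 4: at line 3 remove [fsbif,wdsc] add [nxy] -> 11 lines: szxy fmd oncfr vuu nxy jlmf tyvc iombc qir zuxoi sil
Final line count: 11

Answer: 11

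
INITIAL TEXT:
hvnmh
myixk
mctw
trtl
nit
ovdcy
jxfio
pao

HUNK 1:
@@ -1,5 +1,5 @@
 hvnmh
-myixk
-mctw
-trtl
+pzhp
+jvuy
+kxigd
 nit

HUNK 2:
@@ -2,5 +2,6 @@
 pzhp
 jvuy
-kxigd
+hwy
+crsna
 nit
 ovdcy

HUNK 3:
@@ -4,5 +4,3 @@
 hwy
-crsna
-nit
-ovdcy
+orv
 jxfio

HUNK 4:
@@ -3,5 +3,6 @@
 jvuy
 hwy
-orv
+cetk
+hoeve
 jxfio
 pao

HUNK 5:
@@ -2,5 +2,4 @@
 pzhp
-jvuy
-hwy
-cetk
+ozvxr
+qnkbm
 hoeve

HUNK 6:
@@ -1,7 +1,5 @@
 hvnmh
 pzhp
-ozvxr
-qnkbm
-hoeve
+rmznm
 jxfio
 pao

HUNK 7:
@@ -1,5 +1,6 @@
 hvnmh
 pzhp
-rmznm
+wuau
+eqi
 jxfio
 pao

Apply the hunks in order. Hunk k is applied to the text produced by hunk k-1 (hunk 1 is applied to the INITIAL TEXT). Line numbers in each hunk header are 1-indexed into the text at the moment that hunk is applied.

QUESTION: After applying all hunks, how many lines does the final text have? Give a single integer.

Hunk 1: at line 1 remove [myixk,mctw,trtl] add [pzhp,jvuy,kxigd] -> 8 lines: hvnmh pzhp jvuy kxigd nit ovdcy jxfio pao
Hunk 2: at line 2 remove [kxigd] add [hwy,crsna] -> 9 lines: hvnmh pzhp jvuy hwy crsna nit ovdcy jxfio pao
Hunk 3: at line 4 remove [crsna,nit,ovdcy] add [orv] -> 7 lines: hvnmh pzhp jvuy hwy orv jxfio pao
Hunk 4: at line 3 remove [orv] add [cetk,hoeve] -> 8 lines: hvnmh pzhp jvuy hwy cetk hoeve jxfio pao
Hunk 5: at line 2 remove [jvuy,hwy,cetk] add [ozvxr,qnkbm] -> 7 lines: hvnmh pzhp ozvxr qnkbm hoeve jxfio pao
Hunk 6: at line 1 remove [ozvxr,qnkbm,hoeve] add [rmznm] -> 5 lines: hvnmh pzhp rmznm jxfio pao
Hunk 7: at line 1 remove [rmznm] add [wuau,eqi] -> 6 lines: hvnmh pzhp wuau eqi jxfio pao
Final line count: 6

Answer: 6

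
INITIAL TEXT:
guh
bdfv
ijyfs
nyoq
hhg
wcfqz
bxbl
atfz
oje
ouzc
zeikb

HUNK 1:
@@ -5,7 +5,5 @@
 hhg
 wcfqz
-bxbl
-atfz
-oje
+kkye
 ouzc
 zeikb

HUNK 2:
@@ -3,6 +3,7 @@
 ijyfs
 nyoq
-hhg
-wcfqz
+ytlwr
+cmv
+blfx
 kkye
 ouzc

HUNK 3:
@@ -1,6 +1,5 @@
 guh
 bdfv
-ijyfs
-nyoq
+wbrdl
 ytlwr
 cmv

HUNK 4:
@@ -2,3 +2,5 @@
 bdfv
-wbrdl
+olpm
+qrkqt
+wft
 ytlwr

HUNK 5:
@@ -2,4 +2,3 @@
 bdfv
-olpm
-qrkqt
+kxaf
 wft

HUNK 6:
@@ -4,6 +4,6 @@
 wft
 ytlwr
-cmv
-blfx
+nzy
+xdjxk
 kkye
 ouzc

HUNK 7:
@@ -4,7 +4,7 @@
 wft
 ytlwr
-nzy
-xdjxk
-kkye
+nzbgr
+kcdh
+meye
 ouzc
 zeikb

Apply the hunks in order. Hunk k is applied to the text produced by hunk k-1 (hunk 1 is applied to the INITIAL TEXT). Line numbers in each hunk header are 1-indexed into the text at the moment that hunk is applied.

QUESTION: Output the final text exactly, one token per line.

Answer: guh
bdfv
kxaf
wft
ytlwr
nzbgr
kcdh
meye
ouzc
zeikb

Derivation:
Hunk 1: at line 5 remove [bxbl,atfz,oje] add [kkye] -> 9 lines: guh bdfv ijyfs nyoq hhg wcfqz kkye ouzc zeikb
Hunk 2: at line 3 remove [hhg,wcfqz] add [ytlwr,cmv,blfx] -> 10 lines: guh bdfv ijyfs nyoq ytlwr cmv blfx kkye ouzc zeikb
Hunk 3: at line 1 remove [ijyfs,nyoq] add [wbrdl] -> 9 lines: guh bdfv wbrdl ytlwr cmv blfx kkye ouzc zeikb
Hunk 4: at line 2 remove [wbrdl] add [olpm,qrkqt,wft] -> 11 lines: guh bdfv olpm qrkqt wft ytlwr cmv blfx kkye ouzc zeikb
Hunk 5: at line 2 remove [olpm,qrkqt] add [kxaf] -> 10 lines: guh bdfv kxaf wft ytlwr cmv blfx kkye ouzc zeikb
Hunk 6: at line 4 remove [cmv,blfx] add [nzy,xdjxk] -> 10 lines: guh bdfv kxaf wft ytlwr nzy xdjxk kkye ouzc zeikb
Hunk 7: at line 4 remove [nzy,xdjxk,kkye] add [nzbgr,kcdh,meye] -> 10 lines: guh bdfv kxaf wft ytlwr nzbgr kcdh meye ouzc zeikb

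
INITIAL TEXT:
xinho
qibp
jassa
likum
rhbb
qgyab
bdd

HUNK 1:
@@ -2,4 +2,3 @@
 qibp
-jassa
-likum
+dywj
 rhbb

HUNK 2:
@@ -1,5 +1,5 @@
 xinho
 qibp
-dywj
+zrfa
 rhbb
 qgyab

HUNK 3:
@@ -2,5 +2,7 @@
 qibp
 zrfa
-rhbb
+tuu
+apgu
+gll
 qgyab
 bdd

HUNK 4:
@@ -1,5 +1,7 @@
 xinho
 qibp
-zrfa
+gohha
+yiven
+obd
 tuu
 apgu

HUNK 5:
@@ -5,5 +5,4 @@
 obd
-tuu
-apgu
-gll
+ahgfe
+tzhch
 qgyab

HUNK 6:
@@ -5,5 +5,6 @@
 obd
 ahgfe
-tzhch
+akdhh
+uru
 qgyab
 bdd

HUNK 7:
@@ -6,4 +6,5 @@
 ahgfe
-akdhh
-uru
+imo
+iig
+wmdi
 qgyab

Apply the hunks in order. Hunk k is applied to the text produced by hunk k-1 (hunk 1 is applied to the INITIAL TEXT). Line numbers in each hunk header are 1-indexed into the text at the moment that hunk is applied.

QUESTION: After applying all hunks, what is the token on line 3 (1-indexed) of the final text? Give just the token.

Answer: gohha

Derivation:
Hunk 1: at line 2 remove [jassa,likum] add [dywj] -> 6 lines: xinho qibp dywj rhbb qgyab bdd
Hunk 2: at line 1 remove [dywj] add [zrfa] -> 6 lines: xinho qibp zrfa rhbb qgyab bdd
Hunk 3: at line 2 remove [rhbb] add [tuu,apgu,gll] -> 8 lines: xinho qibp zrfa tuu apgu gll qgyab bdd
Hunk 4: at line 1 remove [zrfa] add [gohha,yiven,obd] -> 10 lines: xinho qibp gohha yiven obd tuu apgu gll qgyab bdd
Hunk 5: at line 5 remove [tuu,apgu,gll] add [ahgfe,tzhch] -> 9 lines: xinho qibp gohha yiven obd ahgfe tzhch qgyab bdd
Hunk 6: at line 5 remove [tzhch] add [akdhh,uru] -> 10 lines: xinho qibp gohha yiven obd ahgfe akdhh uru qgyab bdd
Hunk 7: at line 6 remove [akdhh,uru] add [imo,iig,wmdi] -> 11 lines: xinho qibp gohha yiven obd ahgfe imo iig wmdi qgyab bdd
Final line 3: gohha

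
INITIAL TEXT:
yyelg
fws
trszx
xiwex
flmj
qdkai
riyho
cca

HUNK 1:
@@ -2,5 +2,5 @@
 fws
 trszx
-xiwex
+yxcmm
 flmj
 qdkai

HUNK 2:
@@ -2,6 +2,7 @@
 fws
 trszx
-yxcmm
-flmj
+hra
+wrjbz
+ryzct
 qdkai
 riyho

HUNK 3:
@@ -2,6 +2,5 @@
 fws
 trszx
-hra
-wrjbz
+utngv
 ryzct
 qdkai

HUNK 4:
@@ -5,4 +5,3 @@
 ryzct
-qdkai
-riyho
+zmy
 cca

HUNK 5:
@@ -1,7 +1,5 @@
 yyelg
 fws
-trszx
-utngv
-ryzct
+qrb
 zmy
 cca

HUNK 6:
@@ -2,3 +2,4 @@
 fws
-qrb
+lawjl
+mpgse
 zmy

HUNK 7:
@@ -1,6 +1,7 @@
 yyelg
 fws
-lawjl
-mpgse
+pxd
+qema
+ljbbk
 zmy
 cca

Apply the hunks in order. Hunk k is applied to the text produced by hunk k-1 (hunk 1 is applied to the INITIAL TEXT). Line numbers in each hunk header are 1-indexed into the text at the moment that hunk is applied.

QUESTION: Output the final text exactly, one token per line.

Hunk 1: at line 2 remove [xiwex] add [yxcmm] -> 8 lines: yyelg fws trszx yxcmm flmj qdkai riyho cca
Hunk 2: at line 2 remove [yxcmm,flmj] add [hra,wrjbz,ryzct] -> 9 lines: yyelg fws trszx hra wrjbz ryzct qdkai riyho cca
Hunk 3: at line 2 remove [hra,wrjbz] add [utngv] -> 8 lines: yyelg fws trszx utngv ryzct qdkai riyho cca
Hunk 4: at line 5 remove [qdkai,riyho] add [zmy] -> 7 lines: yyelg fws trszx utngv ryzct zmy cca
Hunk 5: at line 1 remove [trszx,utngv,ryzct] add [qrb] -> 5 lines: yyelg fws qrb zmy cca
Hunk 6: at line 2 remove [qrb] add [lawjl,mpgse] -> 6 lines: yyelg fws lawjl mpgse zmy cca
Hunk 7: at line 1 remove [lawjl,mpgse] add [pxd,qema,ljbbk] -> 7 lines: yyelg fws pxd qema ljbbk zmy cca

Answer: yyelg
fws
pxd
qema
ljbbk
zmy
cca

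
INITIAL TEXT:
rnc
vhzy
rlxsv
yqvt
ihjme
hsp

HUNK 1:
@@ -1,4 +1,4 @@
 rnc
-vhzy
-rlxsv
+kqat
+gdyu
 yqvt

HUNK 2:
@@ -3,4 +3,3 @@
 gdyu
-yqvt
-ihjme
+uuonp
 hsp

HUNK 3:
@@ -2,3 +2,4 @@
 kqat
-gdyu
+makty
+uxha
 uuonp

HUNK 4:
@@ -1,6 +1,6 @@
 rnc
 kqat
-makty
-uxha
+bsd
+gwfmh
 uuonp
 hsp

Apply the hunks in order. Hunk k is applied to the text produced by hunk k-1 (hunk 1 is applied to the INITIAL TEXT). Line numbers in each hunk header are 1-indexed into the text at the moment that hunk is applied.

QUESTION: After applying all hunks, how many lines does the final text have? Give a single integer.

Hunk 1: at line 1 remove [vhzy,rlxsv] add [kqat,gdyu] -> 6 lines: rnc kqat gdyu yqvt ihjme hsp
Hunk 2: at line 3 remove [yqvt,ihjme] add [uuonp] -> 5 lines: rnc kqat gdyu uuonp hsp
Hunk 3: at line 2 remove [gdyu] add [makty,uxha] -> 6 lines: rnc kqat makty uxha uuonp hsp
Hunk 4: at line 1 remove [makty,uxha] add [bsd,gwfmh] -> 6 lines: rnc kqat bsd gwfmh uuonp hsp
Final line count: 6

Answer: 6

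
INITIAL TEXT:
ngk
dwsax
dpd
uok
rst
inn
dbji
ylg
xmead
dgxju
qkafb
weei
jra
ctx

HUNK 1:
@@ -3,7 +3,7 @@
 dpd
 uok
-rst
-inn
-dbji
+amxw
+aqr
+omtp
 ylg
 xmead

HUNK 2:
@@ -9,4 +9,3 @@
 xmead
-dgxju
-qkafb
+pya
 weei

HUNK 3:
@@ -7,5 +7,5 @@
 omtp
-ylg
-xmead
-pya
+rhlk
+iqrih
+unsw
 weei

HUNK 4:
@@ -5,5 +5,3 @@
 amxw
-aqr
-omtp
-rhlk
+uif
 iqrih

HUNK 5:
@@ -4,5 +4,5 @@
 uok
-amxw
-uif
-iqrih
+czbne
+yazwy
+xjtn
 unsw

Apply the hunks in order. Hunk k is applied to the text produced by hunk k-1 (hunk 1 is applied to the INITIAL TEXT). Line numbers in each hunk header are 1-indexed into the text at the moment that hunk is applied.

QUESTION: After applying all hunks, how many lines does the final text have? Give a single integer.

Hunk 1: at line 3 remove [rst,inn,dbji] add [amxw,aqr,omtp] -> 14 lines: ngk dwsax dpd uok amxw aqr omtp ylg xmead dgxju qkafb weei jra ctx
Hunk 2: at line 9 remove [dgxju,qkafb] add [pya] -> 13 lines: ngk dwsax dpd uok amxw aqr omtp ylg xmead pya weei jra ctx
Hunk 3: at line 7 remove [ylg,xmead,pya] add [rhlk,iqrih,unsw] -> 13 lines: ngk dwsax dpd uok amxw aqr omtp rhlk iqrih unsw weei jra ctx
Hunk 4: at line 5 remove [aqr,omtp,rhlk] add [uif] -> 11 lines: ngk dwsax dpd uok amxw uif iqrih unsw weei jra ctx
Hunk 5: at line 4 remove [amxw,uif,iqrih] add [czbne,yazwy,xjtn] -> 11 lines: ngk dwsax dpd uok czbne yazwy xjtn unsw weei jra ctx
Final line count: 11

Answer: 11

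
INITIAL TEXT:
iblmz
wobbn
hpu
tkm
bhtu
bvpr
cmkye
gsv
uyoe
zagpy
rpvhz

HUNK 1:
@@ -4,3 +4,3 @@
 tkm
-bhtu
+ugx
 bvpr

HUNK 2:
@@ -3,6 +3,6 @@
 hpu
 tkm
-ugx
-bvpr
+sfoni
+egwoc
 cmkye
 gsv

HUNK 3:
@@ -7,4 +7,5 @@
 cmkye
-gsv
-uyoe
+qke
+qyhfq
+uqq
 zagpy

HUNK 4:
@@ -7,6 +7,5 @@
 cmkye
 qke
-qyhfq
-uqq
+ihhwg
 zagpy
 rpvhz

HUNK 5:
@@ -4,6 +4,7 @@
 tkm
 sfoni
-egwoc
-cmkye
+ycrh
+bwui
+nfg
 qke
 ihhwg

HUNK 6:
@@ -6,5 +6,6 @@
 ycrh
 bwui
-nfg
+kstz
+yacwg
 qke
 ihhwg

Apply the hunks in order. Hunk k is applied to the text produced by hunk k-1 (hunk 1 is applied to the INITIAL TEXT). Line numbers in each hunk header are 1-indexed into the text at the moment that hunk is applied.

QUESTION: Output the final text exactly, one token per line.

Answer: iblmz
wobbn
hpu
tkm
sfoni
ycrh
bwui
kstz
yacwg
qke
ihhwg
zagpy
rpvhz

Derivation:
Hunk 1: at line 4 remove [bhtu] add [ugx] -> 11 lines: iblmz wobbn hpu tkm ugx bvpr cmkye gsv uyoe zagpy rpvhz
Hunk 2: at line 3 remove [ugx,bvpr] add [sfoni,egwoc] -> 11 lines: iblmz wobbn hpu tkm sfoni egwoc cmkye gsv uyoe zagpy rpvhz
Hunk 3: at line 7 remove [gsv,uyoe] add [qke,qyhfq,uqq] -> 12 lines: iblmz wobbn hpu tkm sfoni egwoc cmkye qke qyhfq uqq zagpy rpvhz
Hunk 4: at line 7 remove [qyhfq,uqq] add [ihhwg] -> 11 lines: iblmz wobbn hpu tkm sfoni egwoc cmkye qke ihhwg zagpy rpvhz
Hunk 5: at line 4 remove [egwoc,cmkye] add [ycrh,bwui,nfg] -> 12 lines: iblmz wobbn hpu tkm sfoni ycrh bwui nfg qke ihhwg zagpy rpvhz
Hunk 6: at line 6 remove [nfg] add [kstz,yacwg] -> 13 lines: iblmz wobbn hpu tkm sfoni ycrh bwui kstz yacwg qke ihhwg zagpy rpvhz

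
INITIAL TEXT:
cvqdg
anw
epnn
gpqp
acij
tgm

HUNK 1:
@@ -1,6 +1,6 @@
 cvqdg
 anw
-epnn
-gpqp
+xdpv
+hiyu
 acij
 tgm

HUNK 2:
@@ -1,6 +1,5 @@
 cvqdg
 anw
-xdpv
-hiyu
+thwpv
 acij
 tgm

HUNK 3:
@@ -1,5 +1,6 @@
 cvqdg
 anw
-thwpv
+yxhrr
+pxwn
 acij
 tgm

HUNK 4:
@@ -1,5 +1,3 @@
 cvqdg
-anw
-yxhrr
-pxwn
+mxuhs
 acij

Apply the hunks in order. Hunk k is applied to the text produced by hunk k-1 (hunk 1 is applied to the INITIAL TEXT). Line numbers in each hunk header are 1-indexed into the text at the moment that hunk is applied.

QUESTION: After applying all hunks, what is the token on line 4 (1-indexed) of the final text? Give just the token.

Hunk 1: at line 1 remove [epnn,gpqp] add [xdpv,hiyu] -> 6 lines: cvqdg anw xdpv hiyu acij tgm
Hunk 2: at line 1 remove [xdpv,hiyu] add [thwpv] -> 5 lines: cvqdg anw thwpv acij tgm
Hunk 3: at line 1 remove [thwpv] add [yxhrr,pxwn] -> 6 lines: cvqdg anw yxhrr pxwn acij tgm
Hunk 4: at line 1 remove [anw,yxhrr,pxwn] add [mxuhs] -> 4 lines: cvqdg mxuhs acij tgm
Final line 4: tgm

Answer: tgm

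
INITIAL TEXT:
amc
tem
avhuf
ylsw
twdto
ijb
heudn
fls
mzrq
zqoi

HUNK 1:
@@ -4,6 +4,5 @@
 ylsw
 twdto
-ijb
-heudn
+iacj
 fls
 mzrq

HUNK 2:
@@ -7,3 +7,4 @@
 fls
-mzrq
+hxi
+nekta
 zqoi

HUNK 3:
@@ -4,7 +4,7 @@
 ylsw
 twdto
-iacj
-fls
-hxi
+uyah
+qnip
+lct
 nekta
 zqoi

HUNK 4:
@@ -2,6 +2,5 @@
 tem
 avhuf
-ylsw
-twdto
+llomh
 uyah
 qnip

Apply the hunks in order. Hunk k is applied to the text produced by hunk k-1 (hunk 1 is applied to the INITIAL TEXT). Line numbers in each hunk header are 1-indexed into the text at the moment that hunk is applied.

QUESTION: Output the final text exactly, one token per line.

Answer: amc
tem
avhuf
llomh
uyah
qnip
lct
nekta
zqoi

Derivation:
Hunk 1: at line 4 remove [ijb,heudn] add [iacj] -> 9 lines: amc tem avhuf ylsw twdto iacj fls mzrq zqoi
Hunk 2: at line 7 remove [mzrq] add [hxi,nekta] -> 10 lines: amc tem avhuf ylsw twdto iacj fls hxi nekta zqoi
Hunk 3: at line 4 remove [iacj,fls,hxi] add [uyah,qnip,lct] -> 10 lines: amc tem avhuf ylsw twdto uyah qnip lct nekta zqoi
Hunk 4: at line 2 remove [ylsw,twdto] add [llomh] -> 9 lines: amc tem avhuf llomh uyah qnip lct nekta zqoi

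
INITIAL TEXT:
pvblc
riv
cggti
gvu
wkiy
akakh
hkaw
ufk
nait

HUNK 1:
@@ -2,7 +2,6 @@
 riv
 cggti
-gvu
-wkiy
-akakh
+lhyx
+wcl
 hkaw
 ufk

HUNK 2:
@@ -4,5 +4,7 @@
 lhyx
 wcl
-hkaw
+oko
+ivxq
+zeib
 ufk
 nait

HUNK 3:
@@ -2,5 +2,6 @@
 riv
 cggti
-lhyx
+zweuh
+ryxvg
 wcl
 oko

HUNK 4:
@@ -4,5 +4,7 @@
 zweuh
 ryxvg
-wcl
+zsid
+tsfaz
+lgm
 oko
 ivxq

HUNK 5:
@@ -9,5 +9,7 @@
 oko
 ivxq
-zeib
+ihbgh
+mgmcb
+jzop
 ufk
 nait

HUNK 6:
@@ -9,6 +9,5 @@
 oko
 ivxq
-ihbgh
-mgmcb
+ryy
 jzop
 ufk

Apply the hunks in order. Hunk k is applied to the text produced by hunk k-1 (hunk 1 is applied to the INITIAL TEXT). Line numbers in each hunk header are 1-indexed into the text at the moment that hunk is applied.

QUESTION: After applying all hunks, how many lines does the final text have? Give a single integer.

Answer: 14

Derivation:
Hunk 1: at line 2 remove [gvu,wkiy,akakh] add [lhyx,wcl] -> 8 lines: pvblc riv cggti lhyx wcl hkaw ufk nait
Hunk 2: at line 4 remove [hkaw] add [oko,ivxq,zeib] -> 10 lines: pvblc riv cggti lhyx wcl oko ivxq zeib ufk nait
Hunk 3: at line 2 remove [lhyx] add [zweuh,ryxvg] -> 11 lines: pvblc riv cggti zweuh ryxvg wcl oko ivxq zeib ufk nait
Hunk 4: at line 4 remove [wcl] add [zsid,tsfaz,lgm] -> 13 lines: pvblc riv cggti zweuh ryxvg zsid tsfaz lgm oko ivxq zeib ufk nait
Hunk 5: at line 9 remove [zeib] add [ihbgh,mgmcb,jzop] -> 15 lines: pvblc riv cggti zweuh ryxvg zsid tsfaz lgm oko ivxq ihbgh mgmcb jzop ufk nait
Hunk 6: at line 9 remove [ihbgh,mgmcb] add [ryy] -> 14 lines: pvblc riv cggti zweuh ryxvg zsid tsfaz lgm oko ivxq ryy jzop ufk nait
Final line count: 14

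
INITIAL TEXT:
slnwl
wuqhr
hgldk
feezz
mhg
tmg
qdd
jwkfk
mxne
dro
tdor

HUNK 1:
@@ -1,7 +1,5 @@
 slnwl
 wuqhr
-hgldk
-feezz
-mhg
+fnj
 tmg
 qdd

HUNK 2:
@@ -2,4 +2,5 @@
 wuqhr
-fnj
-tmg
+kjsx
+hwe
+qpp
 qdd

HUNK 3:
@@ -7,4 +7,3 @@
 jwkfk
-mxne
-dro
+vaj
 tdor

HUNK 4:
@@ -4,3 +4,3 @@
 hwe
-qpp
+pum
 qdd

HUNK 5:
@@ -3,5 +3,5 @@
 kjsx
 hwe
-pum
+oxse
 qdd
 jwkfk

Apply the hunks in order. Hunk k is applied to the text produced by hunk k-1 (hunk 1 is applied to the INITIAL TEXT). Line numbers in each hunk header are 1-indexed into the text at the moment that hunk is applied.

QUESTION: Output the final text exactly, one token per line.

Answer: slnwl
wuqhr
kjsx
hwe
oxse
qdd
jwkfk
vaj
tdor

Derivation:
Hunk 1: at line 1 remove [hgldk,feezz,mhg] add [fnj] -> 9 lines: slnwl wuqhr fnj tmg qdd jwkfk mxne dro tdor
Hunk 2: at line 2 remove [fnj,tmg] add [kjsx,hwe,qpp] -> 10 lines: slnwl wuqhr kjsx hwe qpp qdd jwkfk mxne dro tdor
Hunk 3: at line 7 remove [mxne,dro] add [vaj] -> 9 lines: slnwl wuqhr kjsx hwe qpp qdd jwkfk vaj tdor
Hunk 4: at line 4 remove [qpp] add [pum] -> 9 lines: slnwl wuqhr kjsx hwe pum qdd jwkfk vaj tdor
Hunk 5: at line 3 remove [pum] add [oxse] -> 9 lines: slnwl wuqhr kjsx hwe oxse qdd jwkfk vaj tdor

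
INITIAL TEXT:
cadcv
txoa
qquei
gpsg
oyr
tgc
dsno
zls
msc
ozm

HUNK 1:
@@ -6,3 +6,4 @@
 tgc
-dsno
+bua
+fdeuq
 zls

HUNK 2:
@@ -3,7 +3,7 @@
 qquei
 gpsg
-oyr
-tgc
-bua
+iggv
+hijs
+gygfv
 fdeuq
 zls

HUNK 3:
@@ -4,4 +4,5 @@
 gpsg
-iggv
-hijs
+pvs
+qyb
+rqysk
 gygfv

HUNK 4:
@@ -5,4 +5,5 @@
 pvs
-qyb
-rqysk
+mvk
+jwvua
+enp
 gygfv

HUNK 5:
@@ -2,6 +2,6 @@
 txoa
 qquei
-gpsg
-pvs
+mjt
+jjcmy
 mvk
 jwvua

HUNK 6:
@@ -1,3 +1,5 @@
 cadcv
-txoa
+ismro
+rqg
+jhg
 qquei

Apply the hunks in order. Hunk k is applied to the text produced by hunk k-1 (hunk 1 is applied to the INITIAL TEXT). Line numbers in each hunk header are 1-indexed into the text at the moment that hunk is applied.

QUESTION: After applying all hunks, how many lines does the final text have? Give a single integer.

Answer: 15

Derivation:
Hunk 1: at line 6 remove [dsno] add [bua,fdeuq] -> 11 lines: cadcv txoa qquei gpsg oyr tgc bua fdeuq zls msc ozm
Hunk 2: at line 3 remove [oyr,tgc,bua] add [iggv,hijs,gygfv] -> 11 lines: cadcv txoa qquei gpsg iggv hijs gygfv fdeuq zls msc ozm
Hunk 3: at line 4 remove [iggv,hijs] add [pvs,qyb,rqysk] -> 12 lines: cadcv txoa qquei gpsg pvs qyb rqysk gygfv fdeuq zls msc ozm
Hunk 4: at line 5 remove [qyb,rqysk] add [mvk,jwvua,enp] -> 13 lines: cadcv txoa qquei gpsg pvs mvk jwvua enp gygfv fdeuq zls msc ozm
Hunk 5: at line 2 remove [gpsg,pvs] add [mjt,jjcmy] -> 13 lines: cadcv txoa qquei mjt jjcmy mvk jwvua enp gygfv fdeuq zls msc ozm
Hunk 6: at line 1 remove [txoa] add [ismro,rqg,jhg] -> 15 lines: cadcv ismro rqg jhg qquei mjt jjcmy mvk jwvua enp gygfv fdeuq zls msc ozm
Final line count: 15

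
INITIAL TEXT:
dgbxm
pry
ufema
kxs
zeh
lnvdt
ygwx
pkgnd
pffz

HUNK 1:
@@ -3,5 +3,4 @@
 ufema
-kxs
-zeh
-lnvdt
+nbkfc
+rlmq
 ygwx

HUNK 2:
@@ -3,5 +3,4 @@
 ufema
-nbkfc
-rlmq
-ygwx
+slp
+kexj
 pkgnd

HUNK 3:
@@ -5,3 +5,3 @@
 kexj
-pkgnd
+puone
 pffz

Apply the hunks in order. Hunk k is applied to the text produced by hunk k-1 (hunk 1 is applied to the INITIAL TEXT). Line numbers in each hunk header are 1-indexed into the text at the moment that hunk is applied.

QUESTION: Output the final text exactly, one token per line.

Answer: dgbxm
pry
ufema
slp
kexj
puone
pffz

Derivation:
Hunk 1: at line 3 remove [kxs,zeh,lnvdt] add [nbkfc,rlmq] -> 8 lines: dgbxm pry ufema nbkfc rlmq ygwx pkgnd pffz
Hunk 2: at line 3 remove [nbkfc,rlmq,ygwx] add [slp,kexj] -> 7 lines: dgbxm pry ufema slp kexj pkgnd pffz
Hunk 3: at line 5 remove [pkgnd] add [puone] -> 7 lines: dgbxm pry ufema slp kexj puone pffz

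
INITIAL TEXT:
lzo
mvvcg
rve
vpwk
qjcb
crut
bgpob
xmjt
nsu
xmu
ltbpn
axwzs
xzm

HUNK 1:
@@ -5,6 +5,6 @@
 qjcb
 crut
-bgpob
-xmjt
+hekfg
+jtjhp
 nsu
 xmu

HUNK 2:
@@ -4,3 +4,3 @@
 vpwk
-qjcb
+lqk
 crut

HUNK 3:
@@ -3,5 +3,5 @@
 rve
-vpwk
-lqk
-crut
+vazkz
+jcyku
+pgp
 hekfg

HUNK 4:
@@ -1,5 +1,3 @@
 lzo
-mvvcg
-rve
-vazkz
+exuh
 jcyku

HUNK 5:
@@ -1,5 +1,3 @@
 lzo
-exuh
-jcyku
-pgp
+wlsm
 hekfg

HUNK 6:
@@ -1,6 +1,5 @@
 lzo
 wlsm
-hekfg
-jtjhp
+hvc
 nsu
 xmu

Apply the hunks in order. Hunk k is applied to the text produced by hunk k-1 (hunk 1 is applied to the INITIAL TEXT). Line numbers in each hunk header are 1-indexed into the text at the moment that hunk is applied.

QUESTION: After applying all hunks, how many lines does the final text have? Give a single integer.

Hunk 1: at line 5 remove [bgpob,xmjt] add [hekfg,jtjhp] -> 13 lines: lzo mvvcg rve vpwk qjcb crut hekfg jtjhp nsu xmu ltbpn axwzs xzm
Hunk 2: at line 4 remove [qjcb] add [lqk] -> 13 lines: lzo mvvcg rve vpwk lqk crut hekfg jtjhp nsu xmu ltbpn axwzs xzm
Hunk 3: at line 3 remove [vpwk,lqk,crut] add [vazkz,jcyku,pgp] -> 13 lines: lzo mvvcg rve vazkz jcyku pgp hekfg jtjhp nsu xmu ltbpn axwzs xzm
Hunk 4: at line 1 remove [mvvcg,rve,vazkz] add [exuh] -> 11 lines: lzo exuh jcyku pgp hekfg jtjhp nsu xmu ltbpn axwzs xzm
Hunk 5: at line 1 remove [exuh,jcyku,pgp] add [wlsm] -> 9 lines: lzo wlsm hekfg jtjhp nsu xmu ltbpn axwzs xzm
Hunk 6: at line 1 remove [hekfg,jtjhp] add [hvc] -> 8 lines: lzo wlsm hvc nsu xmu ltbpn axwzs xzm
Final line count: 8

Answer: 8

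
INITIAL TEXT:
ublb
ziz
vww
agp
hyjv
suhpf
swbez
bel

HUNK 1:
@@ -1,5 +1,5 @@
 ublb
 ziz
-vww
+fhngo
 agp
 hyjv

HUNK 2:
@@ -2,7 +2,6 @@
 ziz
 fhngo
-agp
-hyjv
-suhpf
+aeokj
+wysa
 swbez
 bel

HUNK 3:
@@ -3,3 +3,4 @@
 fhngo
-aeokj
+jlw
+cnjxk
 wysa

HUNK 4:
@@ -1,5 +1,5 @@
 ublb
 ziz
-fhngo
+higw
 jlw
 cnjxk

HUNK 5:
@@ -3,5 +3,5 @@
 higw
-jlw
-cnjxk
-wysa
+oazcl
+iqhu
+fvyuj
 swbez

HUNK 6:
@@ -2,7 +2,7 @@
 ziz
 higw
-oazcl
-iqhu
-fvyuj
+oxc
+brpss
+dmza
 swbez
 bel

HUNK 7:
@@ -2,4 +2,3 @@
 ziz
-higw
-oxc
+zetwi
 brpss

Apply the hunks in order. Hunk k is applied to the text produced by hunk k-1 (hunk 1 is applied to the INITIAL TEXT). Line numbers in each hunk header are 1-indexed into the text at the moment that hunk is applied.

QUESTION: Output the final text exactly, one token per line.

Hunk 1: at line 1 remove [vww] add [fhngo] -> 8 lines: ublb ziz fhngo agp hyjv suhpf swbez bel
Hunk 2: at line 2 remove [agp,hyjv,suhpf] add [aeokj,wysa] -> 7 lines: ublb ziz fhngo aeokj wysa swbez bel
Hunk 3: at line 3 remove [aeokj] add [jlw,cnjxk] -> 8 lines: ublb ziz fhngo jlw cnjxk wysa swbez bel
Hunk 4: at line 1 remove [fhngo] add [higw] -> 8 lines: ublb ziz higw jlw cnjxk wysa swbez bel
Hunk 5: at line 3 remove [jlw,cnjxk,wysa] add [oazcl,iqhu,fvyuj] -> 8 lines: ublb ziz higw oazcl iqhu fvyuj swbez bel
Hunk 6: at line 2 remove [oazcl,iqhu,fvyuj] add [oxc,brpss,dmza] -> 8 lines: ublb ziz higw oxc brpss dmza swbez bel
Hunk 7: at line 2 remove [higw,oxc] add [zetwi] -> 7 lines: ublb ziz zetwi brpss dmza swbez bel

Answer: ublb
ziz
zetwi
brpss
dmza
swbez
bel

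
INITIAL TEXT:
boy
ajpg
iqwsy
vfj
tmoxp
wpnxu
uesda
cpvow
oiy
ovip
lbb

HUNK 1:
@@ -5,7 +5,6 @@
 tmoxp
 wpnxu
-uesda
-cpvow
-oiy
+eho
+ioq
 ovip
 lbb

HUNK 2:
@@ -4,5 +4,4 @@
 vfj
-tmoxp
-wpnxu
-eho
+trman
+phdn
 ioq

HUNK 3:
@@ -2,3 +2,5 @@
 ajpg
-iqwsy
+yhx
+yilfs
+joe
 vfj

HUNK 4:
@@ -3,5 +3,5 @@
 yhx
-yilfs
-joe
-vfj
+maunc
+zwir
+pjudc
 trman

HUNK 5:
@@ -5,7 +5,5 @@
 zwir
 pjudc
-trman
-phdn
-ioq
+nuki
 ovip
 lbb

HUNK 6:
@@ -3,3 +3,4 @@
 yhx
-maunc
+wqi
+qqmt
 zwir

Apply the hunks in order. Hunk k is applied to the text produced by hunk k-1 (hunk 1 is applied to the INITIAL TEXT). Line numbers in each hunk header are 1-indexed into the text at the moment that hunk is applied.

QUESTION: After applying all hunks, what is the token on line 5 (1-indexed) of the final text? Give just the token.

Hunk 1: at line 5 remove [uesda,cpvow,oiy] add [eho,ioq] -> 10 lines: boy ajpg iqwsy vfj tmoxp wpnxu eho ioq ovip lbb
Hunk 2: at line 4 remove [tmoxp,wpnxu,eho] add [trman,phdn] -> 9 lines: boy ajpg iqwsy vfj trman phdn ioq ovip lbb
Hunk 3: at line 2 remove [iqwsy] add [yhx,yilfs,joe] -> 11 lines: boy ajpg yhx yilfs joe vfj trman phdn ioq ovip lbb
Hunk 4: at line 3 remove [yilfs,joe,vfj] add [maunc,zwir,pjudc] -> 11 lines: boy ajpg yhx maunc zwir pjudc trman phdn ioq ovip lbb
Hunk 5: at line 5 remove [trman,phdn,ioq] add [nuki] -> 9 lines: boy ajpg yhx maunc zwir pjudc nuki ovip lbb
Hunk 6: at line 3 remove [maunc] add [wqi,qqmt] -> 10 lines: boy ajpg yhx wqi qqmt zwir pjudc nuki ovip lbb
Final line 5: qqmt

Answer: qqmt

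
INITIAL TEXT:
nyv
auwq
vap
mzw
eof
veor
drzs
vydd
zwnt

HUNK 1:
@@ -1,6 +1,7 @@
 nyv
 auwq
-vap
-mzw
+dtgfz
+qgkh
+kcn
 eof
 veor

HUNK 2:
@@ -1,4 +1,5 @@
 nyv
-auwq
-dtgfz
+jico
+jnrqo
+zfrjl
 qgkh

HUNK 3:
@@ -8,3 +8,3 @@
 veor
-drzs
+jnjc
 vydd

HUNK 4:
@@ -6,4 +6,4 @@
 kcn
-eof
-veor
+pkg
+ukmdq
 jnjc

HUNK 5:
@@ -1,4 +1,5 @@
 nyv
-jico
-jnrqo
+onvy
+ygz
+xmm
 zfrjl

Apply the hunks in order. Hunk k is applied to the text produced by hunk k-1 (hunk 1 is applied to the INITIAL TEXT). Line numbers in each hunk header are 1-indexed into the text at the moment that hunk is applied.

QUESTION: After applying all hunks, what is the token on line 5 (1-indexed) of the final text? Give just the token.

Answer: zfrjl

Derivation:
Hunk 1: at line 1 remove [vap,mzw] add [dtgfz,qgkh,kcn] -> 10 lines: nyv auwq dtgfz qgkh kcn eof veor drzs vydd zwnt
Hunk 2: at line 1 remove [auwq,dtgfz] add [jico,jnrqo,zfrjl] -> 11 lines: nyv jico jnrqo zfrjl qgkh kcn eof veor drzs vydd zwnt
Hunk 3: at line 8 remove [drzs] add [jnjc] -> 11 lines: nyv jico jnrqo zfrjl qgkh kcn eof veor jnjc vydd zwnt
Hunk 4: at line 6 remove [eof,veor] add [pkg,ukmdq] -> 11 lines: nyv jico jnrqo zfrjl qgkh kcn pkg ukmdq jnjc vydd zwnt
Hunk 5: at line 1 remove [jico,jnrqo] add [onvy,ygz,xmm] -> 12 lines: nyv onvy ygz xmm zfrjl qgkh kcn pkg ukmdq jnjc vydd zwnt
Final line 5: zfrjl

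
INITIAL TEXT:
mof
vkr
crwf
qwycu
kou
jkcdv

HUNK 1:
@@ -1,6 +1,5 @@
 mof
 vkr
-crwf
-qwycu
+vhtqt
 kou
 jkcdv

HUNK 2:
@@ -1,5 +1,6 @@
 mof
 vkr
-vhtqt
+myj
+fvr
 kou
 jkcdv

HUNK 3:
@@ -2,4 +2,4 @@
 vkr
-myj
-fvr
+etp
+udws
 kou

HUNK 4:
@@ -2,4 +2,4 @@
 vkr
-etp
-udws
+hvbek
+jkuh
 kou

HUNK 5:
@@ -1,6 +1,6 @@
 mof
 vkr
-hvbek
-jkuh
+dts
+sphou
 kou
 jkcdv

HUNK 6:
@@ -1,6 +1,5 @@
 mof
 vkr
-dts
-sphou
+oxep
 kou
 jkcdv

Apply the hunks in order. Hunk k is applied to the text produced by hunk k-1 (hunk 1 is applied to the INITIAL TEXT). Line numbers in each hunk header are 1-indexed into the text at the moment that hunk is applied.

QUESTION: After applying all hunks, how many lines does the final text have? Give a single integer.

Hunk 1: at line 1 remove [crwf,qwycu] add [vhtqt] -> 5 lines: mof vkr vhtqt kou jkcdv
Hunk 2: at line 1 remove [vhtqt] add [myj,fvr] -> 6 lines: mof vkr myj fvr kou jkcdv
Hunk 3: at line 2 remove [myj,fvr] add [etp,udws] -> 6 lines: mof vkr etp udws kou jkcdv
Hunk 4: at line 2 remove [etp,udws] add [hvbek,jkuh] -> 6 lines: mof vkr hvbek jkuh kou jkcdv
Hunk 5: at line 1 remove [hvbek,jkuh] add [dts,sphou] -> 6 lines: mof vkr dts sphou kou jkcdv
Hunk 6: at line 1 remove [dts,sphou] add [oxep] -> 5 lines: mof vkr oxep kou jkcdv
Final line count: 5

Answer: 5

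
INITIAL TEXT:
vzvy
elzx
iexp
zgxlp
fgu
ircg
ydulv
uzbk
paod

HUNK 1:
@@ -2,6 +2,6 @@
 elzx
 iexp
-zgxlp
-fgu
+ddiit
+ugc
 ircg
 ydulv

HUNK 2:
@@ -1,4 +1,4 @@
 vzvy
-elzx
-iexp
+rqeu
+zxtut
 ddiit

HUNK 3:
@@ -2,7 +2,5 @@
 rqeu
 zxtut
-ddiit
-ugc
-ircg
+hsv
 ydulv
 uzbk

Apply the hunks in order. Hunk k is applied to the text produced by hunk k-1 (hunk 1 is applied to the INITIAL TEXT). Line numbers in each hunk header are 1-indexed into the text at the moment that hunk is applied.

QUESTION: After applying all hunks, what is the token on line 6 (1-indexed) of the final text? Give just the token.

Answer: uzbk

Derivation:
Hunk 1: at line 2 remove [zgxlp,fgu] add [ddiit,ugc] -> 9 lines: vzvy elzx iexp ddiit ugc ircg ydulv uzbk paod
Hunk 2: at line 1 remove [elzx,iexp] add [rqeu,zxtut] -> 9 lines: vzvy rqeu zxtut ddiit ugc ircg ydulv uzbk paod
Hunk 3: at line 2 remove [ddiit,ugc,ircg] add [hsv] -> 7 lines: vzvy rqeu zxtut hsv ydulv uzbk paod
Final line 6: uzbk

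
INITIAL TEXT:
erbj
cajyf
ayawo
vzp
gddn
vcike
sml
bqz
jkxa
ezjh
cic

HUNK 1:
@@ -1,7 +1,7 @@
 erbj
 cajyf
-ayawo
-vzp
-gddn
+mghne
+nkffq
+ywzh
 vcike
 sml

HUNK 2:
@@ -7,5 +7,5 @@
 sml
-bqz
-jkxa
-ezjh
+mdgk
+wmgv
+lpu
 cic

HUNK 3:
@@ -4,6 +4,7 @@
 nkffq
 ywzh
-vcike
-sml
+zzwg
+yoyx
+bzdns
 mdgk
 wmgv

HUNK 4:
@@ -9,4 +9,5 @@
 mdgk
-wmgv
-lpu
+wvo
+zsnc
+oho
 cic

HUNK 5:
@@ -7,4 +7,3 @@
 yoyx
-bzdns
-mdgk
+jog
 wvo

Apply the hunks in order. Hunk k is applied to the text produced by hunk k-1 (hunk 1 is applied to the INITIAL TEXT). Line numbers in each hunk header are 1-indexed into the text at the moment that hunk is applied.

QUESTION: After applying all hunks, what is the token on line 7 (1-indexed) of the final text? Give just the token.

Hunk 1: at line 1 remove [ayawo,vzp,gddn] add [mghne,nkffq,ywzh] -> 11 lines: erbj cajyf mghne nkffq ywzh vcike sml bqz jkxa ezjh cic
Hunk 2: at line 7 remove [bqz,jkxa,ezjh] add [mdgk,wmgv,lpu] -> 11 lines: erbj cajyf mghne nkffq ywzh vcike sml mdgk wmgv lpu cic
Hunk 3: at line 4 remove [vcike,sml] add [zzwg,yoyx,bzdns] -> 12 lines: erbj cajyf mghne nkffq ywzh zzwg yoyx bzdns mdgk wmgv lpu cic
Hunk 4: at line 9 remove [wmgv,lpu] add [wvo,zsnc,oho] -> 13 lines: erbj cajyf mghne nkffq ywzh zzwg yoyx bzdns mdgk wvo zsnc oho cic
Hunk 5: at line 7 remove [bzdns,mdgk] add [jog] -> 12 lines: erbj cajyf mghne nkffq ywzh zzwg yoyx jog wvo zsnc oho cic
Final line 7: yoyx

Answer: yoyx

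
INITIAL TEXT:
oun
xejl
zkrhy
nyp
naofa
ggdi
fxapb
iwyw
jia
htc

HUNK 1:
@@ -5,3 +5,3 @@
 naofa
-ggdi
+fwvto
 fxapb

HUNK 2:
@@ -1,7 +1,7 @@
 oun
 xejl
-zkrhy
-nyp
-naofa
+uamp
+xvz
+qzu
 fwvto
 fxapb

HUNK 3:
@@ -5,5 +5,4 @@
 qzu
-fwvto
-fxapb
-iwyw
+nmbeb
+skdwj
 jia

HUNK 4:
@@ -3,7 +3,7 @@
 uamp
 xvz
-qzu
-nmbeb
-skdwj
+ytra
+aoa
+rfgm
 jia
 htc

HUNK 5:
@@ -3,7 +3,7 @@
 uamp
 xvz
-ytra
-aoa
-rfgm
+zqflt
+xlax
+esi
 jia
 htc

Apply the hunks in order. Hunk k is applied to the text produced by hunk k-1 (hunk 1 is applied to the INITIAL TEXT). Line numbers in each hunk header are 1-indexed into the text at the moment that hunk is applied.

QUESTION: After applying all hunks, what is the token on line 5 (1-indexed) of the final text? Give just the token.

Hunk 1: at line 5 remove [ggdi] add [fwvto] -> 10 lines: oun xejl zkrhy nyp naofa fwvto fxapb iwyw jia htc
Hunk 2: at line 1 remove [zkrhy,nyp,naofa] add [uamp,xvz,qzu] -> 10 lines: oun xejl uamp xvz qzu fwvto fxapb iwyw jia htc
Hunk 3: at line 5 remove [fwvto,fxapb,iwyw] add [nmbeb,skdwj] -> 9 lines: oun xejl uamp xvz qzu nmbeb skdwj jia htc
Hunk 4: at line 3 remove [qzu,nmbeb,skdwj] add [ytra,aoa,rfgm] -> 9 lines: oun xejl uamp xvz ytra aoa rfgm jia htc
Hunk 5: at line 3 remove [ytra,aoa,rfgm] add [zqflt,xlax,esi] -> 9 lines: oun xejl uamp xvz zqflt xlax esi jia htc
Final line 5: zqflt

Answer: zqflt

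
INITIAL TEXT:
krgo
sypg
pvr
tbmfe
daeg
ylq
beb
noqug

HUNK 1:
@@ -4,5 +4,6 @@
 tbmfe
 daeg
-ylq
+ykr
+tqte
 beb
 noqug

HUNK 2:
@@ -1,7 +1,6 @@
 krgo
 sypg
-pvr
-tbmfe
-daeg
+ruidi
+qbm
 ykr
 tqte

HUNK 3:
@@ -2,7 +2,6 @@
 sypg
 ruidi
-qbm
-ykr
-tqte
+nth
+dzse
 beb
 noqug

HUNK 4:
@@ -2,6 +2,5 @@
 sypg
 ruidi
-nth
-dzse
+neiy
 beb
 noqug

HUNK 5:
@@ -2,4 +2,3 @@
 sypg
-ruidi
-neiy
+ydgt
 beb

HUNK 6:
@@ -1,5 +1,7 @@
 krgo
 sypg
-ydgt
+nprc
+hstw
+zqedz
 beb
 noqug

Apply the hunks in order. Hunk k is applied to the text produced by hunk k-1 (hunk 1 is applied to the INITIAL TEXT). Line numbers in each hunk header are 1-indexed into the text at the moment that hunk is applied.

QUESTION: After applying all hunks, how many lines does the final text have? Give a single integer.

Hunk 1: at line 4 remove [ylq] add [ykr,tqte] -> 9 lines: krgo sypg pvr tbmfe daeg ykr tqte beb noqug
Hunk 2: at line 1 remove [pvr,tbmfe,daeg] add [ruidi,qbm] -> 8 lines: krgo sypg ruidi qbm ykr tqte beb noqug
Hunk 3: at line 2 remove [qbm,ykr,tqte] add [nth,dzse] -> 7 lines: krgo sypg ruidi nth dzse beb noqug
Hunk 4: at line 2 remove [nth,dzse] add [neiy] -> 6 lines: krgo sypg ruidi neiy beb noqug
Hunk 5: at line 2 remove [ruidi,neiy] add [ydgt] -> 5 lines: krgo sypg ydgt beb noqug
Hunk 6: at line 1 remove [ydgt] add [nprc,hstw,zqedz] -> 7 lines: krgo sypg nprc hstw zqedz beb noqug
Final line count: 7

Answer: 7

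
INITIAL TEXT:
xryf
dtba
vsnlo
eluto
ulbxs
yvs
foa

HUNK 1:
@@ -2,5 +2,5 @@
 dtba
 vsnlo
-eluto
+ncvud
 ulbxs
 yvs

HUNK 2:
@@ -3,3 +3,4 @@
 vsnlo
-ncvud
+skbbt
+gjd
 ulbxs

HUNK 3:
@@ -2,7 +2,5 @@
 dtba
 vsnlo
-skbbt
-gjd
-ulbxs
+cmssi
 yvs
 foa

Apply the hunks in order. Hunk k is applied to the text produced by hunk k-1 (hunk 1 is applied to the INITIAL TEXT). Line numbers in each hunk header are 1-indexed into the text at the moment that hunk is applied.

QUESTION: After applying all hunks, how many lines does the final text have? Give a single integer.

Hunk 1: at line 2 remove [eluto] add [ncvud] -> 7 lines: xryf dtba vsnlo ncvud ulbxs yvs foa
Hunk 2: at line 3 remove [ncvud] add [skbbt,gjd] -> 8 lines: xryf dtba vsnlo skbbt gjd ulbxs yvs foa
Hunk 3: at line 2 remove [skbbt,gjd,ulbxs] add [cmssi] -> 6 lines: xryf dtba vsnlo cmssi yvs foa
Final line count: 6

Answer: 6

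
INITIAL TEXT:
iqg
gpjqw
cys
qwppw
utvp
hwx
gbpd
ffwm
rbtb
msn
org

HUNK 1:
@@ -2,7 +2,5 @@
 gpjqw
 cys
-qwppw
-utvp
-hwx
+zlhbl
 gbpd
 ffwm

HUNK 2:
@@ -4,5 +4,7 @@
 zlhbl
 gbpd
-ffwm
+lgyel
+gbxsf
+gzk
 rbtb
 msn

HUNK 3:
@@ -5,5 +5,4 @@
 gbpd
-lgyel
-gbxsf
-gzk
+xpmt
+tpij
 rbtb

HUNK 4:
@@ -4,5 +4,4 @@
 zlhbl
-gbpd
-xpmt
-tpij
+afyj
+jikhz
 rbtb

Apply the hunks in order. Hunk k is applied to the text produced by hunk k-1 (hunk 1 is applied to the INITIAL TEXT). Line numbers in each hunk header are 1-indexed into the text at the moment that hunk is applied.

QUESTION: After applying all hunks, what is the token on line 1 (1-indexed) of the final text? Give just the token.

Hunk 1: at line 2 remove [qwppw,utvp,hwx] add [zlhbl] -> 9 lines: iqg gpjqw cys zlhbl gbpd ffwm rbtb msn org
Hunk 2: at line 4 remove [ffwm] add [lgyel,gbxsf,gzk] -> 11 lines: iqg gpjqw cys zlhbl gbpd lgyel gbxsf gzk rbtb msn org
Hunk 3: at line 5 remove [lgyel,gbxsf,gzk] add [xpmt,tpij] -> 10 lines: iqg gpjqw cys zlhbl gbpd xpmt tpij rbtb msn org
Hunk 4: at line 4 remove [gbpd,xpmt,tpij] add [afyj,jikhz] -> 9 lines: iqg gpjqw cys zlhbl afyj jikhz rbtb msn org
Final line 1: iqg

Answer: iqg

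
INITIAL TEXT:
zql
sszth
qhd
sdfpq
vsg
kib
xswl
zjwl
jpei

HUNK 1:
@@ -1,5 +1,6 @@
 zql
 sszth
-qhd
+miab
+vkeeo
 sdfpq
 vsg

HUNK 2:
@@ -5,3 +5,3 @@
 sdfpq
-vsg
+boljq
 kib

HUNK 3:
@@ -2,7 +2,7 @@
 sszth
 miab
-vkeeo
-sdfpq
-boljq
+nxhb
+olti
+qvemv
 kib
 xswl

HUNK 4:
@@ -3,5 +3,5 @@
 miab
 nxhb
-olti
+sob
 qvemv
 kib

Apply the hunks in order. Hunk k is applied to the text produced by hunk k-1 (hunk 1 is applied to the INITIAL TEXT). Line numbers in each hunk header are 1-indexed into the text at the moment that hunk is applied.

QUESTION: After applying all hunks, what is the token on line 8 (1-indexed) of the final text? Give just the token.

Answer: xswl

Derivation:
Hunk 1: at line 1 remove [qhd] add [miab,vkeeo] -> 10 lines: zql sszth miab vkeeo sdfpq vsg kib xswl zjwl jpei
Hunk 2: at line 5 remove [vsg] add [boljq] -> 10 lines: zql sszth miab vkeeo sdfpq boljq kib xswl zjwl jpei
Hunk 3: at line 2 remove [vkeeo,sdfpq,boljq] add [nxhb,olti,qvemv] -> 10 lines: zql sszth miab nxhb olti qvemv kib xswl zjwl jpei
Hunk 4: at line 3 remove [olti] add [sob] -> 10 lines: zql sszth miab nxhb sob qvemv kib xswl zjwl jpei
Final line 8: xswl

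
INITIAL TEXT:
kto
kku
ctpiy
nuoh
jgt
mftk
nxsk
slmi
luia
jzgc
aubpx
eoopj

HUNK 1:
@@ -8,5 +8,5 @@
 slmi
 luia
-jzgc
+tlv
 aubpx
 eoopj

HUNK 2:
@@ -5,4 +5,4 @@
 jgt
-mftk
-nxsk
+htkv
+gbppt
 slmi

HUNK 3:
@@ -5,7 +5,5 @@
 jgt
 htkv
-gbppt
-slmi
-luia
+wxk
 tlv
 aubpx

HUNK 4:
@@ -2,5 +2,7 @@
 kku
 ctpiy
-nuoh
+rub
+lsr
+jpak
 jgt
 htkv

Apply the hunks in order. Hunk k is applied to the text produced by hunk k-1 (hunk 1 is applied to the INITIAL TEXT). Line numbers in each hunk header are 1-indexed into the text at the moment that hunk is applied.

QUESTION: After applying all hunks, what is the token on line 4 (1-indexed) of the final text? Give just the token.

Hunk 1: at line 8 remove [jzgc] add [tlv] -> 12 lines: kto kku ctpiy nuoh jgt mftk nxsk slmi luia tlv aubpx eoopj
Hunk 2: at line 5 remove [mftk,nxsk] add [htkv,gbppt] -> 12 lines: kto kku ctpiy nuoh jgt htkv gbppt slmi luia tlv aubpx eoopj
Hunk 3: at line 5 remove [gbppt,slmi,luia] add [wxk] -> 10 lines: kto kku ctpiy nuoh jgt htkv wxk tlv aubpx eoopj
Hunk 4: at line 2 remove [nuoh] add [rub,lsr,jpak] -> 12 lines: kto kku ctpiy rub lsr jpak jgt htkv wxk tlv aubpx eoopj
Final line 4: rub

Answer: rub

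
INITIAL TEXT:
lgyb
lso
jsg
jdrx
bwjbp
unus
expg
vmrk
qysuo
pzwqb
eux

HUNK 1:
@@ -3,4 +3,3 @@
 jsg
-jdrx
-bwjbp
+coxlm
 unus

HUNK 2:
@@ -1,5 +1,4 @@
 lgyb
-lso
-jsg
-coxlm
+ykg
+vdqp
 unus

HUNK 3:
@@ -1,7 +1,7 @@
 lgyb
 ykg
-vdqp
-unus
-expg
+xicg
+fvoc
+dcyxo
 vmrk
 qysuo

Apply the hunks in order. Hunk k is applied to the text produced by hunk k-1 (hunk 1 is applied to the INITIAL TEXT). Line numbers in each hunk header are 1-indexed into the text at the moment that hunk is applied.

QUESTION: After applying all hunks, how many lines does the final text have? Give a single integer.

Answer: 9

Derivation:
Hunk 1: at line 3 remove [jdrx,bwjbp] add [coxlm] -> 10 lines: lgyb lso jsg coxlm unus expg vmrk qysuo pzwqb eux
Hunk 2: at line 1 remove [lso,jsg,coxlm] add [ykg,vdqp] -> 9 lines: lgyb ykg vdqp unus expg vmrk qysuo pzwqb eux
Hunk 3: at line 1 remove [vdqp,unus,expg] add [xicg,fvoc,dcyxo] -> 9 lines: lgyb ykg xicg fvoc dcyxo vmrk qysuo pzwqb eux
Final line count: 9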